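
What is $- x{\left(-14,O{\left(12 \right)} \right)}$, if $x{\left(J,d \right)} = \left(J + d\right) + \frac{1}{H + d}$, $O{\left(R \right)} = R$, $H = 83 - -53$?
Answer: $\frac{295}{148} \approx 1.9932$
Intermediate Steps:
$H = 136$ ($H = 83 + 53 = 136$)
$x{\left(J,d \right)} = J + d + \frac{1}{136 + d}$ ($x{\left(J,d \right)} = \left(J + d\right) + \frac{1}{136 + d} = J + d + \frac{1}{136 + d}$)
$- x{\left(-14,O{\left(12 \right)} \right)} = - \frac{1 + 12^{2} + 136 \left(-14\right) + 136 \cdot 12 - 168}{136 + 12} = - \frac{1 + 144 - 1904 + 1632 - 168}{148} = - \frac{-295}{148} = \left(-1\right) \left(- \frac{295}{148}\right) = \frac{295}{148}$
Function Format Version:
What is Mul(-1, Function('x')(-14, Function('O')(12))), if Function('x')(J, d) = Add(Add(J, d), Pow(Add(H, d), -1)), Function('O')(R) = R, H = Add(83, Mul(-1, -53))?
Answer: Rational(295, 148) ≈ 1.9932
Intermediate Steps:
H = 136 (H = Add(83, 53) = 136)
Function('x')(J, d) = Add(J, d, Pow(Add(136, d), -1)) (Function('x')(J, d) = Add(Add(J, d), Pow(Add(136, d), -1)) = Add(J, d, Pow(Add(136, d), -1)))
Mul(-1, Function('x')(-14, Function('O')(12))) = Mul(-1, Mul(Pow(Add(136, 12), -1), Add(1, Pow(12, 2), Mul(136, -14), Mul(136, 12), Mul(-14, 12)))) = Mul(-1, Mul(Pow(148, -1), Add(1, 144, -1904, 1632, -168))) = Mul(-1, Mul(Rational(1, 148), -295)) = Mul(-1, Rational(-295, 148)) = Rational(295, 148)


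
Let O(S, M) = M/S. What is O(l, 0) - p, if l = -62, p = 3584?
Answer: -3584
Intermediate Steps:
O(l, 0) - p = 0/(-62) - 1*3584 = 0*(-1/62) - 3584 = 0 - 3584 = -3584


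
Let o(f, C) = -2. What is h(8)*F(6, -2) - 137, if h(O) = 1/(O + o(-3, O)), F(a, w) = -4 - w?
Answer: -412/3 ≈ -137.33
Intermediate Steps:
h(O) = 1/(-2 + O) (h(O) = 1/(O - 2) = 1/(-2 + O))
h(8)*F(6, -2) - 137 = (-4 - 1*(-2))/(-2 + 8) - 137 = (-4 + 2)/6 - 137 = (⅙)*(-2) - 137 = -⅓ - 137 = -412/3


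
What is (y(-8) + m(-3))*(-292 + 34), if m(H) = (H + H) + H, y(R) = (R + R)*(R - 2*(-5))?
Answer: 10578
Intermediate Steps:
y(R) = 2*R*(10 + R) (y(R) = (2*R)*(R + 10) = (2*R)*(10 + R) = 2*R*(10 + R))
m(H) = 3*H (m(H) = 2*H + H = 3*H)
(y(-8) + m(-3))*(-292 + 34) = (2*(-8)*(10 - 8) + 3*(-3))*(-292 + 34) = (2*(-8)*2 - 9)*(-258) = (-32 - 9)*(-258) = -41*(-258) = 10578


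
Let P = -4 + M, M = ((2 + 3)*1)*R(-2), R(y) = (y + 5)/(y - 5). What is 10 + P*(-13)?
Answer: 629/7 ≈ 89.857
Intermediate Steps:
R(y) = (5 + y)/(-5 + y)
M = -15/7 (M = ((2 + 3)*1)*((5 - 2)/(-5 - 2)) = (5*1)*(3/(-7)) = 5*(-⅐*3) = 5*(-3/7) = -15/7 ≈ -2.1429)
P = -43/7 (P = -4 - 15/7 = -43/7 ≈ -6.1429)
10 + P*(-13) = 10 - 43/7*(-13) = 10 + 559/7 = 629/7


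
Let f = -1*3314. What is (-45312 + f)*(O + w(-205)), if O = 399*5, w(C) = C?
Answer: -87040540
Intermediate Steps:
f = -3314
O = 1995
(-45312 + f)*(O + w(-205)) = (-45312 - 3314)*(1995 - 205) = -48626*1790 = -87040540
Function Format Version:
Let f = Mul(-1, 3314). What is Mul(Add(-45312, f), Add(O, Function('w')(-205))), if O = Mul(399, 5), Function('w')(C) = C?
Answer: -87040540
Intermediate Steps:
f = -3314
O = 1995
Mul(Add(-45312, f), Add(O, Function('w')(-205))) = Mul(Add(-45312, -3314), Add(1995, -205)) = Mul(-48626, 1790) = -87040540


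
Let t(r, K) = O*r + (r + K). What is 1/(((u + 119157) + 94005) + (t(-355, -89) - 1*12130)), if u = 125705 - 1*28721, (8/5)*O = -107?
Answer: 8/2570501 ≈ 3.1122e-6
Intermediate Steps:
O = -535/8 (O = (5/8)*(-107) = -535/8 ≈ -66.875)
t(r, K) = K - 527*r/8 (t(r, K) = -535*r/8 + (r + K) = -535*r/8 + (K + r) = K - 527*r/8)
u = 96984 (u = 125705 - 28721 = 96984)
1/(((u + 119157) + 94005) + (t(-355, -89) - 1*12130)) = 1/(((96984 + 119157) + 94005) + ((-89 - 527/8*(-355)) - 1*12130)) = 1/((216141 + 94005) + ((-89 + 187085/8) - 12130)) = 1/(310146 + (186373/8 - 12130)) = 1/(310146 + 89333/8) = 1/(2570501/8) = 8/2570501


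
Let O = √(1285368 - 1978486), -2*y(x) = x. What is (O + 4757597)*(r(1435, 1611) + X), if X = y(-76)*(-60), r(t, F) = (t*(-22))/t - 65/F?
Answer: -17643962385439/1611 - 3708587*I*√693118/1611 ≈ -1.0952e+10 - 1.9165e+6*I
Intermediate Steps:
y(x) = -x/2
r(t, F) = -22 - 65/F (r(t, F) = (-22*t)/t - 65/F = -22 - 65/F)
X = -2280 (X = -½*(-76)*(-60) = 38*(-60) = -2280)
O = I*√693118 (O = √(-693118) = I*√693118 ≈ 832.54*I)
(O + 4757597)*(r(1435, 1611) + X) = (I*√693118 + 4757597)*((-22 - 65/1611) - 2280) = (4757597 + I*√693118)*((-22 - 65*1/1611) - 2280) = (4757597 + I*√693118)*((-22 - 65/1611) - 2280) = (4757597 + I*√693118)*(-35507/1611 - 2280) = (4757597 + I*√693118)*(-3708587/1611) = -17643962385439/1611 - 3708587*I*√693118/1611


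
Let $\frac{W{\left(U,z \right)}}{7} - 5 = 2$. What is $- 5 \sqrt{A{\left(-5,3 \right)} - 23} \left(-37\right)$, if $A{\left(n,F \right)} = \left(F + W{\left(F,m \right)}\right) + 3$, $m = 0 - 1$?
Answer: $740 \sqrt{2} \approx 1046.5$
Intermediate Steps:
$m = -1$
$W{\left(U,z \right)} = 49$ ($W{\left(U,z \right)} = 35 + 7 \cdot 2 = 35 + 14 = 49$)
$A{\left(n,F \right)} = 52 + F$ ($A{\left(n,F \right)} = \left(F + 49\right) + 3 = \left(49 + F\right) + 3 = 52 + F$)
$- 5 \sqrt{A{\left(-5,3 \right)} - 23} \left(-37\right) = - 5 \sqrt{\left(52 + 3\right) - 23} \left(-37\right) = - 5 \sqrt{55 - 23} \left(-37\right) = - 5 \sqrt{32} \left(-37\right) = - 5 \cdot 4 \sqrt{2} \left(-37\right) = - 20 \sqrt{2} \left(-37\right) = 740 \sqrt{2}$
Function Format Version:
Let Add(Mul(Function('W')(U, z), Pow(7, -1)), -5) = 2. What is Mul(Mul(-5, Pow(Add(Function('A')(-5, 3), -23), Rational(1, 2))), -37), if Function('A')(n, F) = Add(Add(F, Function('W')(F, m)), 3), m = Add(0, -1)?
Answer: Mul(740, Pow(2, Rational(1, 2))) ≈ 1046.5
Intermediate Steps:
m = -1
Function('W')(U, z) = 49 (Function('W')(U, z) = Add(35, Mul(7, 2)) = Add(35, 14) = 49)
Function('A')(n, F) = Add(52, F) (Function('A')(n, F) = Add(Add(F, 49), 3) = Add(Add(49, F), 3) = Add(52, F))
Mul(Mul(-5, Pow(Add(Function('A')(-5, 3), -23), Rational(1, 2))), -37) = Mul(Mul(-5, Pow(Add(Add(52, 3), -23), Rational(1, 2))), -37) = Mul(Mul(-5, Pow(Add(55, -23), Rational(1, 2))), -37) = Mul(Mul(-5, Pow(32, Rational(1, 2))), -37) = Mul(Mul(-5, Mul(4, Pow(2, Rational(1, 2)))), -37) = Mul(Mul(-20, Pow(2, Rational(1, 2))), -37) = Mul(740, Pow(2, Rational(1, 2)))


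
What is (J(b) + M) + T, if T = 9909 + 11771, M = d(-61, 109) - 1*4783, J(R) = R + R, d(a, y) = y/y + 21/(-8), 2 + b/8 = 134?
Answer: 152059/8 ≈ 19007.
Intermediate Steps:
b = 1056 (b = -16 + 8*134 = -16 + 1072 = 1056)
d(a, y) = -13/8 (d(a, y) = 1 + 21*(-⅛) = 1 - 21/8 = -13/8)
J(R) = 2*R
M = -38277/8 (M = -13/8 - 1*4783 = -13/8 - 4783 = -38277/8 ≈ -4784.6)
T = 21680
(J(b) + M) + T = (2*1056 - 38277/8) + 21680 = (2112 - 38277/8) + 21680 = -21381/8 + 21680 = 152059/8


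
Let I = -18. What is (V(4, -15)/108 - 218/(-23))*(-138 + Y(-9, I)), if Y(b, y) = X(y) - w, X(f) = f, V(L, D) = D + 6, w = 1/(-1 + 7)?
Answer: -2429641/1656 ≈ -1467.2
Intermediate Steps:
w = 1/6 ≈ 0.16667
V(L, D) = 6 + D
Y(b, y) = -1/6 + y (Y(b, y) = y - 1*1/6 = y - 1/6 = -1/6 + y)
(V(4, -15)/108 - 218/(-23))*(-138 + Y(-9, I)) = ((6 - 15)/108 - 218/(-23))*(-138 + (-1/6 - 18)) = (-9*1/108 - 218*(-1/23))*(-138 - 109/6) = (-1/12 + 218/23)*(-937/6) = (2593/276)*(-937/6) = -2429641/1656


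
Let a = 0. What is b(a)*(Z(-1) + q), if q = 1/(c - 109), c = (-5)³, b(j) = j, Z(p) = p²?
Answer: 0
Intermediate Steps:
c = -125
q = -1/234 (q = 1/(-125 - 109) = 1/(-234) = -1/234 ≈ -0.0042735)
b(a)*(Z(-1) + q) = 0*((-1)² - 1/234) = 0*(1 - 1/234) = 0*(233/234) = 0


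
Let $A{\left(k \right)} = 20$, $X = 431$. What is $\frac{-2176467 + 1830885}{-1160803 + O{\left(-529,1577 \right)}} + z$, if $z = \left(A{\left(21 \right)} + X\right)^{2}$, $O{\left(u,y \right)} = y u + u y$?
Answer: $\frac{575476489451}{2829269} \approx 2.034 \cdot 10^{5}$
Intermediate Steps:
$O{\left(u,y \right)} = 2 u y$ ($O{\left(u,y \right)} = u y + u y = 2 u y$)
$z = 203401$ ($z = \left(20 + 431\right)^{2} = 451^{2} = 203401$)
$\frac{-2176467 + 1830885}{-1160803 + O{\left(-529,1577 \right)}} + z = \frac{-2176467 + 1830885}{-1160803 + 2 \left(-529\right) 1577} + 203401 = - \frac{345582}{-1160803 - 1668466} + 203401 = - \frac{345582}{-2829269} + 203401 = \left(-345582\right) \left(- \frac{1}{2829269}\right) + 203401 = \frac{345582}{2829269} + 203401 = \frac{575476489451}{2829269}$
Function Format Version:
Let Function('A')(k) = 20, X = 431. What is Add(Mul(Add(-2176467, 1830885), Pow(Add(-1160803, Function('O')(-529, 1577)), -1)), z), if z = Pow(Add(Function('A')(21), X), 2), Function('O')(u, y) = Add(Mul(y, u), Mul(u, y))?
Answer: Rational(575476489451, 2829269) ≈ 2.0340e+5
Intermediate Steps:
Function('O')(u, y) = Mul(2, u, y) (Function('O')(u, y) = Add(Mul(u, y), Mul(u, y)) = Mul(2, u, y))
z = 203401 (z = Pow(Add(20, 431), 2) = Pow(451, 2) = 203401)
Add(Mul(Add(-2176467, 1830885), Pow(Add(-1160803, Function('O')(-529, 1577)), -1)), z) = Add(Mul(Add(-2176467, 1830885), Pow(Add(-1160803, Mul(2, -529, 1577)), -1)), 203401) = Add(Mul(-345582, Pow(Add(-1160803, -1668466), -1)), 203401) = Add(Mul(-345582, Pow(-2829269, -1)), 203401) = Add(Mul(-345582, Rational(-1, 2829269)), 203401) = Add(Rational(345582, 2829269), 203401) = Rational(575476489451, 2829269)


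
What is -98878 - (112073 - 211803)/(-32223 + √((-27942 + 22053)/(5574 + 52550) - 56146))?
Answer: -5967936402475993502/60354675612389 - 199460*I*√47420988414283/60354675612389 ≈ -98881.0 - 0.022758*I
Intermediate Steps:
-98878 - (112073 - 211803)/(-32223 + √((-27942 + 22053)/(5574 + 52550) - 56146)) = -98878 - (-99730)/(-32223 + √(-5889/58124 - 56146)) = -98878 - (-99730)/(-32223 + √(-3263435993/58124)) = -98878 - (-99730)/(-32223 + I*√47420988414283/29062) = -98878 + 99730/(-32223 + I*√47420988414283/29062)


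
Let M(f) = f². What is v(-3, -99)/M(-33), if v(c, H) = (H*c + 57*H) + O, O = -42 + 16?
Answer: -5372/1089 ≈ -4.9330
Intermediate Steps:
O = -26
v(c, H) = -26 + 57*H + H*c (v(c, H) = (H*c + 57*H) - 26 = (57*H + H*c) - 26 = -26 + 57*H + H*c)
v(-3, -99)/M(-33) = (-26 + 57*(-99) - 99*(-3))/((-33)²) = (-26 - 5643 + 297)/1089 = -5372*1/1089 = -5372/1089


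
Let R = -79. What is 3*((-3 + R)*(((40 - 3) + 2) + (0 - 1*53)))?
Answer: 3444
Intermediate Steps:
3*((-3 + R)*(((40 - 3) + 2) + (0 - 1*53))) = 3*((-3 - 79)*(((40 - 3) + 2) + (0 - 1*53))) = 3*(-82*((37 + 2) + (0 - 53))) = 3*(-82*(39 - 53)) = 3*(-82*(-14)) = 3*1148 = 3444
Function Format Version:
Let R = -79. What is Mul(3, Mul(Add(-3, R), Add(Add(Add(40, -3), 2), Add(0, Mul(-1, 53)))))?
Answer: 3444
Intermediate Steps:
Mul(3, Mul(Add(-3, R), Add(Add(Add(40, -3), 2), Add(0, Mul(-1, 53))))) = Mul(3, Mul(Add(-3, -79), Add(Add(Add(40, -3), 2), Add(0, Mul(-1, 53))))) = Mul(3, Mul(-82, Add(Add(37, 2), Add(0, -53)))) = Mul(3, Mul(-82, Add(39, -53))) = Mul(3, Mul(-82, -14)) = Mul(3, 1148) = 3444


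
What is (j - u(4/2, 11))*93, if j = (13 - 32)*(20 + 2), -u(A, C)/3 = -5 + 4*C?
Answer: -27993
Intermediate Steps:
u(A, C) = 15 - 12*C (u(A, C) = -3*(-5 + 4*C) = 15 - 12*C)
j = -418 (j = -19*22 = -418)
(j - u(4/2, 11))*93 = (-418 - (15 - 12*11))*93 = (-418 - (15 - 132))*93 = (-418 - 1*(-117))*93 = (-418 + 117)*93 = -301*93 = -27993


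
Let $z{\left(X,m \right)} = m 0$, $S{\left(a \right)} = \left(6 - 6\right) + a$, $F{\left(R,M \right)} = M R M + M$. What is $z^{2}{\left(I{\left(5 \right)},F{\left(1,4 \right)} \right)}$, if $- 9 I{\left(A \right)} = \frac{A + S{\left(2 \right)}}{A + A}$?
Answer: $0$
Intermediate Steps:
$F{\left(R,M \right)} = M + R M^{2}$ ($F{\left(R,M \right)} = R M^{2} + M = M + R M^{2}$)
$S{\left(a \right)} = a$ ($S{\left(a \right)} = \left(6 - 6\right) + a = 0 + a = a$)
$I{\left(A \right)} = - \frac{2 + A}{18 A}$ ($I{\left(A \right)} = - \frac{\left(A + 2\right) \frac{1}{A + A}}{9} = - \frac{\left(2 + A\right) \frac{1}{2 A}}{9} = - \frac{\frac{1}{2} \frac{1}{A} \left(2 + A\right)}{9} = - \frac{2 + A}{18 A}$)
$z{\left(X,m \right)} = 0$
$z^{2}{\left(I{\left(5 \right)},F{\left(1,4 \right)} \right)} = 0^{2} = 0$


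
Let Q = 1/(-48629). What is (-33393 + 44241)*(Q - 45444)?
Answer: -23972954812896/48629 ≈ -4.9298e+8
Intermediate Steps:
Q = -1/48629 ≈ -2.0564e-5
(-33393 + 44241)*(Q - 45444) = (-33393 + 44241)*(-1/48629 - 45444) = 10848*(-2209896277/48629) = -23972954812896/48629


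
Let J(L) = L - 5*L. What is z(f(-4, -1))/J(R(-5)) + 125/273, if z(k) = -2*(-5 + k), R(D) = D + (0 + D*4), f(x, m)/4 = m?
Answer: 8707/13650 ≈ 0.63788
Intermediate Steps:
f(x, m) = 4*m
R(D) = 5*D (R(D) = D + (0 + 4*D) = D + 4*D = 5*D)
z(k) = 10 - 2*k
J(L) = -4*L
z(f(-4, -1))/J(R(-5)) + 125/273 = (10 - 8*(-1))/((-20*(-5))) + 125/273 = (10 - 2*(-4))/((-4*(-25))) + 125*(1/273) = (10 + 8)/100 + 125/273 = 18*(1/100) + 125/273 = 9/50 + 125/273 = 8707/13650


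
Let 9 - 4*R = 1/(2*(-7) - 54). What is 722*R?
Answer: 221293/136 ≈ 1627.2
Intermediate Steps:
R = 613/272 (R = 9/4 - 1/(4*(2*(-7) - 54)) = 9/4 - 1/(4*(-14 - 54)) = 9/4 - ¼/(-68) = 9/4 - ¼*(-1/68) = 9/4 + 1/272 = 613/272 ≈ 2.2537)
722*R = 722*(613/272) = 221293/136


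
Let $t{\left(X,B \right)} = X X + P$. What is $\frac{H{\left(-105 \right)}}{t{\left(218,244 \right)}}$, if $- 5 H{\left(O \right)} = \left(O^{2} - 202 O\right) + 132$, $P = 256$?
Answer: $- \frac{32367}{238900} \approx -0.13548$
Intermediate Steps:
$H{\left(O \right)} = - \frac{132}{5} - \frac{O^{2}}{5} + \frac{202 O}{5}$ ($H{\left(O \right)} = - \frac{\left(O^{2} - 202 O\right) + 132}{5} = - \frac{132 + O^{2} - 202 O}{5} = - \frac{132}{5} - \frac{O^{2}}{5} + \frac{202 O}{5}$)
$t{\left(X,B \right)} = 256 + X^{2}$ ($t{\left(X,B \right)} = X X + 256 = X^{2} + 256 = 256 + X^{2}$)
$\frac{H{\left(-105 \right)}}{t{\left(218,244 \right)}} = \frac{- \frac{132}{5} - \frac{\left(-105\right)^{2}}{5} + \frac{202}{5} \left(-105\right)}{256 + 218^{2}} = \frac{- \frac{132}{5} - 2205 - 4242}{256 + 47524} = \frac{- \frac{132}{5} - 2205 - 4242}{47780} = \left(- \frac{32367}{5}\right) \frac{1}{47780} = - \frac{32367}{238900}$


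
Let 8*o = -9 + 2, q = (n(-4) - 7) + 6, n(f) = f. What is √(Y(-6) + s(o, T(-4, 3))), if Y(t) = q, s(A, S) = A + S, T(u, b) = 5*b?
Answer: √146/4 ≈ 3.0208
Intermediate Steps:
q = -5 (q = (-4 - 7) + 6 = -11 + 6 = -5)
o = -7/8 (o = (-9 + 2)/8 = (⅛)*(-7) = -7/8 ≈ -0.87500)
Y(t) = -5
√(Y(-6) + s(o, T(-4, 3))) = √(-5 + (-7/8 + 5*3)) = √(-5 + (-7/8 + 15)) = √(-5 + 113/8) = √(73/8) = √146/4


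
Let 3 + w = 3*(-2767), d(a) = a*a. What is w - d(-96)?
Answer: -17520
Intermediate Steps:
d(a) = a**2
w = -8304 (w = -3 + 3*(-2767) = -3 - 8301 = -8304)
w - d(-96) = -8304 - 1*(-96)**2 = -8304 - 1*9216 = -8304 - 9216 = -17520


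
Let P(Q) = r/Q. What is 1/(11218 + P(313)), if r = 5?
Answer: 313/3511239 ≈ 8.9142e-5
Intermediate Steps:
P(Q) = 5/Q
1/(11218 + P(313)) = 1/(11218 + 5/313) = 1/(3511239/313) = 313/3511239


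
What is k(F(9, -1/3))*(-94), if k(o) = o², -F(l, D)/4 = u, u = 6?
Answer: -54144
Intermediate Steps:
F(l, D) = -24 (F(l, D) = -4*6 = -24)
k(F(9, -1/3))*(-94) = (-24)²*(-94) = 576*(-94) = -54144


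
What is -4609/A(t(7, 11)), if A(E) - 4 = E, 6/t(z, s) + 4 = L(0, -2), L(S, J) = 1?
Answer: -4609/2 ≈ -2304.5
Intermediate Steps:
t(z, s) = -2 (t(z, s) = 6/(-4 + 1) = 6/(-3) = 6*(-⅓) = -2)
A(E) = 4 + E
-4609/A(t(7, 11)) = -4609/(4 - 2) = -4609/2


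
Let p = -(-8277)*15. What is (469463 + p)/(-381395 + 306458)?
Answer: -593618/74937 ≈ -7.9216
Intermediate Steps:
p = 124155 (p = -31*(-4005) = 124155)
(469463 + p)/(-381395 + 306458) = (469463 + 124155)/(-381395 + 306458) = 593618/(-74937) = 593618*(-1/74937) = -593618/74937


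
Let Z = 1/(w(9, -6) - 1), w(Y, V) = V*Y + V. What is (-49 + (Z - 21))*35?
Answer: -149485/61 ≈ -2450.6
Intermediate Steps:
w(Y, V) = V + V*Y
Z = -1/61 (Z = 1/(-6*(1 + 9) - 1) = 1/(-6*10 - 1) = 1/(-60 - 1) = 1/(-61) = -1/61 ≈ -0.016393)
(-49 + (Z - 21))*35 = (-49 + (-1/61 - 21))*35 = (-49 - 1282/61)*35 = -4271/61*35 = -149485/61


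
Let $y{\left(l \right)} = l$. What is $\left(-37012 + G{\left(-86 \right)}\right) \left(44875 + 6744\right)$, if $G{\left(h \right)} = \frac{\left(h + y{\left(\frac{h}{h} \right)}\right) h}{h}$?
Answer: $-1914910043$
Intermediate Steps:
$G{\left(h \right)} = 1 + h$ ($G{\left(h \right)} = \frac{\left(h + \frac{h}{h}\right) h}{h} = \frac{\left(h + 1\right) h}{h} = \frac{\left(1 + h\right) h}{h} = \frac{h \left(1 + h\right)}{h} = 1 + h$)
$\left(-37012 + G{\left(-86 \right)}\right) \left(44875 + 6744\right) = \left(-37012 + \left(1 - 86\right)\right) \left(44875 + 6744\right) = \left(-37012 - 85\right) 51619 = \left(-37097\right) 51619 = -1914910043$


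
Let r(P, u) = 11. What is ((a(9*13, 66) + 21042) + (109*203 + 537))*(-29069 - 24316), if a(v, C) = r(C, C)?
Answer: -2333832045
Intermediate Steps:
a(v, C) = 11
((a(9*13, 66) + 21042) + (109*203 + 537))*(-29069 - 24316) = ((11 + 21042) + (109*203 + 537))*(-29069 - 24316) = (21053 + (22127 + 537))*(-53385) = (21053 + 22664)*(-53385) = 43717*(-53385) = -2333832045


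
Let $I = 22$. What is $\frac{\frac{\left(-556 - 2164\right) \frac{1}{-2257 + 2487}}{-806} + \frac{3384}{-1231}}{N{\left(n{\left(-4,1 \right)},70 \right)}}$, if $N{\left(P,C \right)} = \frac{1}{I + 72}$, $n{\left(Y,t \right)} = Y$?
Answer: $- \frac{2932694720}{11410139} \approx -257.03$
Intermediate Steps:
$N{\left(P,C \right)} = \frac{1}{94}$ ($N{\left(P,C \right)} = \frac{1}{22 + 72} = \frac{1}{94}$)
$\frac{\frac{\left(-556 - 2164\right) \frac{1}{-2257 + 2487}}{-806} + \frac{3384}{-1231}}{N{\left(n{\left(-4,1 \right)},70 \right)}} = \left(\frac{\left(-556 - 2164\right) \frac{1}{-2257 + 2487}}{-806} + \frac{3384}{-1231}\right) \frac{1}{\frac{1}{94}} = \left(- \frac{2720}{230} \left(- \frac{1}{806}\right) + 3384 \left(- \frac{1}{1231}\right)\right) 94 = \left(\left(-2720\right) \frac{1}{230} \left(- \frac{1}{806}\right) - \frac{3384}{1231}\right) 94 = \left(\left(- \frac{272}{23}\right) \left(- \frac{1}{806}\right) - \frac{3384}{1231}\right) 94 = \left(\frac{136}{9269} - \frac{3384}{1231}\right) 94 = \left(- \frac{31198880}{11410139}\right) 94 = - \frac{2932694720}{11410139}$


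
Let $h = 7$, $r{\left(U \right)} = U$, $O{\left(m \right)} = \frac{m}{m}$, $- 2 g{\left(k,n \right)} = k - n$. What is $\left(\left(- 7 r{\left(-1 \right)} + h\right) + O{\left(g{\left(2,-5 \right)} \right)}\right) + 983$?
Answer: $998$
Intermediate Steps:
$g{\left(k,n \right)} = \frac{n}{2} - \frac{k}{2}$ ($g{\left(k,n \right)} = - \frac{k - n}{2} = \frac{n}{2} - \frac{k}{2}$)
$O{\left(m \right)} = 1$
$\left(\left(- 7 r{\left(-1 \right)} + h\right) + O{\left(g{\left(2,-5 \right)} \right)}\right) + 983 = \left(\left(\left(-7\right) \left(-1\right) + 7\right) + 1\right) + 983 = \left(\left(7 + 7\right) + 1\right) + 983 = \left(14 + 1\right) + 983 = 15 + 983 = 998$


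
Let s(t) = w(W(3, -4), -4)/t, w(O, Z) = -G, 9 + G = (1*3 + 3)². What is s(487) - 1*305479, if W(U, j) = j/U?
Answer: -148768300/487 ≈ -3.0548e+5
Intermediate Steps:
G = 27 (G = -9 + (1*3 + 3)² = -9 + (3 + 3)² = -9 + 6² = -9 + 36 = 27)
w(O, Z) = -27 (w(O, Z) = -1*27 = -27)
s(t) = -27/t
s(487) - 1*305479 = -27/487 - 1*305479 = -27*1/487 - 305479 = -27/487 - 305479 = -148768300/487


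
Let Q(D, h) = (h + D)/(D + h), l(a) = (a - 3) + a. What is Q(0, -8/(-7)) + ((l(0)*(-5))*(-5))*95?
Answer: -7124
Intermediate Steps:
l(a) = -3 + 2*a (l(a) = (-3 + a) + a = -3 + 2*a)
Q(D, h) = 1 (Q(D, h) = (D + h)/(D + h) = 1)
Q(0, -8/(-7)) + ((l(0)*(-5))*(-5))*95 = 1 + (((-3 + 2*0)*(-5))*(-5))*95 = 1 + (((-3 + 0)*(-5))*(-5))*95 = 1 + (-3*(-5)*(-5))*95 = 1 + (15*(-5))*95 = 1 - 75*95 = 1 - 7125 = -7124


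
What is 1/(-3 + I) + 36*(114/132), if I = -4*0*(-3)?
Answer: 1015/33 ≈ 30.758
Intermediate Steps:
I = 0 (I = 0*(-3) = 0)
1/(-3 + I) + 36*(114/132) = 1/(-3 + 0) + 36*(114/132) = 1/(-3) + 36*(114*(1/132)) = -⅓ + 36*(19/22) = -⅓ + 342/11 = 1015/33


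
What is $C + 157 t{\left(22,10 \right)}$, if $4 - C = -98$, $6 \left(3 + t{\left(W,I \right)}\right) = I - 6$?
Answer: $- \frac{793}{3} \approx -264.33$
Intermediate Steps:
$t{\left(W,I \right)} = -4 + \frac{I}{6}$ ($t{\left(W,I \right)} = -3 + \frac{I - 6}{6} = -3 + \frac{-6 + I}{6} = -3 + \left(-1 + \frac{I}{6}\right) = -4 + \frac{I}{6}$)
$C = 102$ ($C = 4 - -98 = 4 + 98 = 102$)
$C + 157 t{\left(22,10 \right)} = 102 + 157 \left(-4 + \frac{1}{6} \cdot 10\right) = 102 + 157 \left(-4 + \frac{5}{3}\right) = 102 + 157 \left(- \frac{7}{3}\right) = 102 - \frac{1099}{3} = - \frac{793}{3}$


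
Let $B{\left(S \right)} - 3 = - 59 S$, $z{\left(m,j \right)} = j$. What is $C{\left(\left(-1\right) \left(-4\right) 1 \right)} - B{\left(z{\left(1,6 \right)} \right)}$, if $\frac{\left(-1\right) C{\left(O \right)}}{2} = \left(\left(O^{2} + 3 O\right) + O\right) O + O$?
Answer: $87$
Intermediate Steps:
$B{\left(S \right)} = 3 - 59 S$
$C{\left(O \right)} = - 2 O - 2 O \left(O^{2} + 4 O\right)$ ($C{\left(O \right)} = - 2 \left(\left(\left(O^{2} + 3 O\right) + O\right) O + O\right) = - 2 \left(\left(O^{2} + 4 O\right) O + O\right) = - 2 \left(O \left(O^{2} + 4 O\right) + O\right) = - 2 \left(O + O \left(O^{2} + 4 O\right)\right) = - 2 O - 2 O \left(O^{2} + 4 O\right)$)
$C{\left(\left(-1\right) \left(-4\right) 1 \right)} - B{\left(z{\left(1,6 \right)} \right)} = - 2 \left(-1\right) \left(-4\right) 1 \left(1 + \left(\left(-1\right) \left(-4\right) 1\right)^{2} + 4 \left(-1\right) \left(-4\right) 1\right) - \left(3 - 354\right) = - 2 \cdot 4 \cdot 1 \left(1 + \left(4 \cdot 1\right)^{2} + 4 \cdot 4 \cdot 1\right) - \left(3 - 354\right) = \left(-2\right) 4 \left(1 + 4^{2} + 4 \cdot 4\right) - -351 = \left(-2\right) 4 \left(1 + 16 + 16\right) + 351 = \left(-2\right) 4 \cdot 33 + 351 = -264 + 351 = 87$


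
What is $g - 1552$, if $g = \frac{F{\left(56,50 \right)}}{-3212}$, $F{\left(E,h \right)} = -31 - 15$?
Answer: $- \frac{2492489}{1606} \approx -1552.0$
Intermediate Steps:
$F{\left(E,h \right)} = -46$
$g = \frac{23}{1606}$ ($g = - \frac{46}{-3212} = \left(-46\right) \left(- \frac{1}{3212}\right) = \frac{23}{1606} \approx 0.014321$)
$g - 1552 = \frac{23}{1606} - 1552 = - \frac{2492489}{1606}$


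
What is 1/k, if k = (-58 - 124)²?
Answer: 1/33124 ≈ 3.0190e-5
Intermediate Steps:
k = 33124 (k = (-182)² = 33124)
1/k = 1/33124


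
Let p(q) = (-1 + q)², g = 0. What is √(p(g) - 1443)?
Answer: I*√1442 ≈ 37.974*I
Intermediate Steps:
√(p(g) - 1443) = √((-1 + 0)² - 1443) = √((-1)² - 1443) = √(1 - 1443) = √(-1442) = I*√1442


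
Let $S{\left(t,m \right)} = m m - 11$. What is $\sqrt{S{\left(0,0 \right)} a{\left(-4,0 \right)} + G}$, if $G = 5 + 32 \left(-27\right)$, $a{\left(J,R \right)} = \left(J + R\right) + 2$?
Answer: $3 i \sqrt{93} \approx 28.931 i$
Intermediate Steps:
$S{\left(t,m \right)} = -11 + m^{2}$ ($S{\left(t,m \right)} = m^{2} - 11 = -11 + m^{2}$)
$a{\left(J,R \right)} = 2 + J + R$
$G = -859$ ($G = 5 - 864 = -859$)
$\sqrt{S{\left(0,0 \right)} a{\left(-4,0 \right)} + G} = \sqrt{\left(-11 + 0^{2}\right) \left(2 - 4 + 0\right) - 859} = \sqrt{\left(-11 + 0\right) \left(-2\right) - 859} = \sqrt{\left(-11\right) \left(-2\right) - 859} = \sqrt{22 - 859} = \sqrt{-837} = 3 i \sqrt{93}$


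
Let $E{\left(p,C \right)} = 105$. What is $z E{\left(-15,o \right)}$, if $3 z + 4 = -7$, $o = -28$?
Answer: $-385$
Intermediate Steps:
$z = - \frac{11}{3}$ ($z = - \frac{4}{3} + \frac{1}{3} \left(-7\right) = - \frac{4}{3} - \frac{7}{3} = - \frac{11}{3} \approx -3.6667$)
$z E{\left(-15,o \right)} = \left(- \frac{11}{3}\right) 105 = -385$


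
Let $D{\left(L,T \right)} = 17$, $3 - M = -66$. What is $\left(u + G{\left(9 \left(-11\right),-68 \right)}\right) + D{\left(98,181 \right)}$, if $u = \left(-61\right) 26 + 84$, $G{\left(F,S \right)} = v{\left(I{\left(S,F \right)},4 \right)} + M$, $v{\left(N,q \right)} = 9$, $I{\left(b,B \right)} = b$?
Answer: $-1407$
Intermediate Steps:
$M = 69$ ($M = 3 - -66 = 3 + 66 = 69$)
$G{\left(F,S \right)} = 78$ ($G{\left(F,S \right)} = 9 + 69 = 78$)
$u = -1502$ ($u = -1586 + 84 = -1502$)
$\left(u + G{\left(9 \left(-11\right),-68 \right)}\right) + D{\left(98,181 \right)} = \left(-1502 + 78\right) + 17 = -1424 + 17 = -1407$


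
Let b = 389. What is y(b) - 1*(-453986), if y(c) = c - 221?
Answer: 454154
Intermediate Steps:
y(c) = -221 + c
y(b) - 1*(-453986) = (-221 + 389) - 1*(-453986) = 168 + 453986 = 454154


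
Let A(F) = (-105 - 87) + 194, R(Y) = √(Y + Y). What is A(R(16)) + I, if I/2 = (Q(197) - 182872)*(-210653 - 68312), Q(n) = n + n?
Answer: 101809950542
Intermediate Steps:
Q(n) = 2*n
R(Y) = √2*√Y (R(Y) = √(2*Y) = √2*√Y)
A(F) = 2 (A(F) = -192 + 194 = 2)
I = 101809950540 (I = 2*((2*197 - 182872)*(-210653 - 68312)) = 2*((394 - 182872)*(-278965)) = 2*(-182478*(-278965)) = 2*50904975270 = 101809950540)
A(R(16)) + I = 2 + 101809950540 = 101809950542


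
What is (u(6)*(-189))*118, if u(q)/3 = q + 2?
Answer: -535248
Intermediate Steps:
u(q) = 6 + 3*q (u(q) = 3*(q + 2) = 3*(2 + q) = 6 + 3*q)
(u(6)*(-189))*118 = ((6 + 3*6)*(-189))*118 = ((6 + 18)*(-189))*118 = (24*(-189))*118 = -4536*118 = -535248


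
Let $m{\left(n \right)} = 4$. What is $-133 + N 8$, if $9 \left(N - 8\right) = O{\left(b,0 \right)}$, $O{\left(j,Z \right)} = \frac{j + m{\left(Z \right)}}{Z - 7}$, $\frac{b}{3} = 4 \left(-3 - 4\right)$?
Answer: $- \frac{3707}{63} \approx -58.841$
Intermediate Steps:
$b = -84$ ($b = 3 \cdot 4 \left(-3 - 4\right) = 3 \cdot 4 \left(-7\right) = 3 \left(-28\right) = -84$)
$O{\left(j,Z \right)} = \frac{4 + j}{-7 + Z}$ ($O{\left(j,Z \right)} = \frac{j + 4}{Z - 7} = \frac{4 + j}{-7 + Z}$)
$N = \frac{584}{63}$ ($N = 8 + \frac{\frac{1}{-7 + 0} \left(4 - 84\right)}{9} = 8 + \frac{\frac{1}{-7} \left(-80\right)}{9} = 8 + \frac{\left(- \frac{1}{7}\right) \left(-80\right)}{9} = 8 + \frac{1}{9} \cdot \frac{80}{7} = 8 + \frac{80}{63} = \frac{584}{63} \approx 9.2698$)
$-133 + N 8 = -133 + \frac{584}{63} \cdot 8 = -133 + \frac{4672}{63} = - \frac{3707}{63}$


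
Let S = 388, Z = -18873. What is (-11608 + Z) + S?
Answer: -30093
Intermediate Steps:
(-11608 + Z) + S = (-11608 - 18873) + 388 = -30481 + 388 = -30093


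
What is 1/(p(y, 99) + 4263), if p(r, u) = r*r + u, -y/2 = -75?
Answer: 1/26862 ≈ 3.7227e-5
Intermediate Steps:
y = 150 (y = -2*(-75) = 150)
p(r, u) = u + r**2 (p(r, u) = r**2 + u = u + r**2)
1/(p(y, 99) + 4263) = 1/((99 + 150**2) + 4263) = 1/((99 + 22500) + 4263) = 1/(22599 + 4263) = 1/26862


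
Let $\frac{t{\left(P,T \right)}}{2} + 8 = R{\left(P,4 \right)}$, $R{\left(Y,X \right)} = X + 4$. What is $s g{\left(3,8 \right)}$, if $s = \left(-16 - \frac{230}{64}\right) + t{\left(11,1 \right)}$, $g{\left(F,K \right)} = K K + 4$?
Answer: $- \frac{10659}{8} \approx -1332.4$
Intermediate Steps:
$R{\left(Y,X \right)} = 4 + X$
$t{\left(P,T \right)} = 0$ ($t{\left(P,T \right)} = -16 + 2 \left(4 + 4\right) = -16 + 2 \cdot 8 = -16 + 16 = 0$)
$g{\left(F,K \right)} = 4 + K^{2}$ ($g{\left(F,K \right)} = K^{2} + 4 = 4 + K^{2}$)
$s = - \frac{627}{32}$ ($s = \left(-16 - \frac{230}{64}\right) + 0 = \left(-16 - \frac{115}{32}\right) + 0 = - \frac{627}{32} + 0 = - \frac{627}{32} \approx -19.594$)
$s g{\left(3,8 \right)} = - \frac{627 \left(4 + 8^{2}\right)}{32} = - \frac{627 \left(4 + 64\right)}{32} = \left(- \frac{627}{32}\right) 68 = - \frac{10659}{8}$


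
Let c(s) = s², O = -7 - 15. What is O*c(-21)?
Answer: -9702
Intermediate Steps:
O = -22
O*c(-21) = -22*(-21)² = -22*441 = -9702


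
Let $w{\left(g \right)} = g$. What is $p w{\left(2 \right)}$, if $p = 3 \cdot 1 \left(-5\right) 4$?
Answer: $-120$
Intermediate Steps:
$p = -60$ ($p = 3 \left(-5\right) 4 = \left(-15\right) 4 = -60$)
$p w{\left(2 \right)} = \left(-60\right) 2 = -120$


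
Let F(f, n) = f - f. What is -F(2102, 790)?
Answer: 0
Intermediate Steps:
F(f, n) = 0
-F(2102, 790) = -1*0 = 0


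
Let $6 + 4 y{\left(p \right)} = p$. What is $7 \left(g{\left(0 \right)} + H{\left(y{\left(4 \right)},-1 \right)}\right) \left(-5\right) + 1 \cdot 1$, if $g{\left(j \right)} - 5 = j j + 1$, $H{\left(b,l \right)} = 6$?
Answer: $-419$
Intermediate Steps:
$y{\left(p \right)} = - \frac{3}{2} + \frac{p}{4}$
$g{\left(j \right)} = 6 + j^{2}$ ($g{\left(j \right)} = 5 + \left(j j + 1\right) = 5 + \left(j^{2} + 1\right) = 5 + \left(1 + j^{2}\right) = 6 + j^{2}$)
$7 \left(g{\left(0 \right)} + H{\left(y{\left(4 \right)},-1 \right)}\right) \left(-5\right) + 1 \cdot 1 = 7 \left(\left(6 + 0^{2}\right) + 6\right) \left(-5\right) + 1 \cdot 1 = 7 \left(\left(6 + 0\right) + 6\right) \left(-5\right) + 1 = 7 \left(6 + 6\right) \left(-5\right) + 1 = 7 \cdot 12 \left(-5\right) + 1 = 7 \left(-60\right) + 1 = -420 + 1 = -419$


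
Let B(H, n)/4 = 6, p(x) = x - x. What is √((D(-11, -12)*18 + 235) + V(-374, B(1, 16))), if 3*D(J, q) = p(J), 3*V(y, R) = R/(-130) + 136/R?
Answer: 4*√562835/195 ≈ 15.389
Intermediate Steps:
p(x) = 0
B(H, n) = 24 (B(H, n) = 4*6 = 24)
V(y, R) = -R/390 + 136/(3*R) (V(y, R) = (R/(-130) + 136/R)/3 = (R*(-1/130) + 136/R)/3 = (-R/130 + 136/R)/3 = (136/R - R/130)/3 = -R/390 + 136/(3*R))
D(J, q) = 0 (D(J, q) = (⅓)*0 = 0)
√((D(-11, -12)*18 + 235) + V(-374, B(1, 16))) = √((0*18 + 235) + (1/390)*(17680 - 1*24²)/24) = √((0 + 235) + (1/390)*(1/24)*(17680 - 1*576)) = √(235 + (1/390)*(1/24)*(17680 - 576)) = √(235 + (1/390)*(1/24)*17104) = √(235 + 1069/585) = √(138544/585) = 4*√562835/195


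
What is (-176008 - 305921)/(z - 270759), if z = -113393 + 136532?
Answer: 160643/82540 ≈ 1.9462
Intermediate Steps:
z = 23139
(-176008 - 305921)/(z - 270759) = (-176008 - 305921)/(23139 - 270759) = -481929/(-247620) = -481929*(-1/247620) = 160643/82540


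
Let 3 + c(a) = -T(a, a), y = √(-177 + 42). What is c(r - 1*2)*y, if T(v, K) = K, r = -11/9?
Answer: 2*I*√15/3 ≈ 2.582*I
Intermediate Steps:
r = -11/9 (r = -11*⅑ = -11/9 ≈ -1.2222)
y = 3*I*√15 (y = √(-135) = 3*I*√15 ≈ 11.619*I)
c(a) = -3 - a
c(r - 1*2)*y = (-3 - (-11/9 - 1*2))*(3*I*√15) = (-3 - (-11/9 - 2))*(3*I*√15) = (-3 - 1*(-29/9))*(3*I*√15) = (-3 + 29/9)*(3*I*√15) = 2*(3*I*√15)/9 = 2*I*√15/3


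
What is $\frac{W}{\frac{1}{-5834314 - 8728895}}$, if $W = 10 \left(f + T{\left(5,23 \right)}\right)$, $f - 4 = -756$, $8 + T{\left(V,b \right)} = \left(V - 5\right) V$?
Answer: $110680388400$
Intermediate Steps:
$T{\left(V,b \right)} = -8 + V \left(-5 + V\right)$ ($T{\left(V,b \right)} = -8 + \left(V - 5\right) V = -8 + \left(-5 + V\right) V = -8 + V \left(-5 + V\right)$)
$f = -752$ ($f = 4 - 756 = -752$)
$W = -7600$ ($W = 10 \left(-752 - \left(33 - 25\right)\right) = 10 \left(-752 - 8\right) = 10 \left(-760\right) = -7600$)
$\frac{W}{\frac{1}{-5834314 - 8728895}} = - \frac{7600}{\frac{1}{-5834314 - 8728895}} = - \frac{7600}{\frac{1}{-14563209}} = - \frac{7600}{- \frac{1}{14563209}} = \left(-7600\right) \left(-14563209\right) = 110680388400$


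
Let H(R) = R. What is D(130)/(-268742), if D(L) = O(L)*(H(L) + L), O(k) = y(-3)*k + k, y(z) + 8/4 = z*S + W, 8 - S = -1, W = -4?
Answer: 540800/134371 ≈ 4.0247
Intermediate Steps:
S = 9 (S = 8 - 1*(-1) = 8 + 1 = 9)
y(z) = -6 + 9*z (y(z) = -2 + (z*9 - 4) = -2 + (9*z - 4) = -2 + (-4 + 9*z) = -6 + 9*z)
O(k) = -32*k (O(k) = (-6 + 9*(-3))*k + k = (-6 - 27)*k + k = -33*k + k = -32*k)
D(L) = -64*L² (D(L) = (-32*L)*(L + L) = (-32*L)*(2*L) = -64*L²)
D(130)/(-268742) = -64*130²/(-268742) = -64*16900*(-1/268742) = -1081600*(-1/268742) = 540800/134371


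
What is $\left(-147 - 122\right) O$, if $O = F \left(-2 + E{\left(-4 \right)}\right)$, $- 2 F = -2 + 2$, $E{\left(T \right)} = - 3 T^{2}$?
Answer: $0$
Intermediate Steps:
$F = 0$ ($F = - \frac{-2 + 2}{2} = \left(- \frac{1}{2}\right) 0 = 0$)
$O = 0$ ($O = 0 \left(-2 - 3 \left(-4\right)^{2}\right) = 0 \left(-2 - 48\right) = 0 \left(-50\right) = 0$)
$\left(-147 - 122\right) O = \left(-147 - 122\right) 0 = \left(-269\right) 0 = 0$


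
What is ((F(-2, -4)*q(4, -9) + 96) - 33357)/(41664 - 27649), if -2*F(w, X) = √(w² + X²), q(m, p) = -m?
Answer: -33261/14015 + 4*√5/14015 ≈ -2.3726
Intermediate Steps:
F(w, X) = -√(X² + w²)/2 (F(w, X) = -√(w² + X²)/2 = -√(X² + w²)/2)
((F(-2, -4)*q(4, -9) + 96) - 33357)/(41664 - 27649) = (((-√((-4)² + (-2)²)/2)*(-1*4) + 96) - 33357)/(41664 - 27649) = ((-√(16 + 4)/2*(-4) + 96) - 33357)/14015 = ((-√5*(-4) + 96) - 33357)*(1/14015) = ((4*√5 + 96) - 33357)*(1/14015) = ((96 + 4*√5) - 33357)*(1/14015) = (-33261 + 4*√5)*(1/14015) = -33261/14015 + 4*√5/14015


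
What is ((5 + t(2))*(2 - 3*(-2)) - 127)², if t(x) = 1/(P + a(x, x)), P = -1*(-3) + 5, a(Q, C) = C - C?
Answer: 7396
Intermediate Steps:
a(Q, C) = 0
P = 8 (P = 3 + 5 = 8)
t(x) = ⅛ (t(x) = 1/(8 + 0) = 1/8 = ⅛)
((5 + t(2))*(2 - 3*(-2)) - 127)² = ((5 + ⅛)*(2 - 3*(-2)) - 127)² = (41*(2 + 6)/8 - 127)² = ((41/8)*8 - 127)² = (41 - 127)² = (-86)² = 7396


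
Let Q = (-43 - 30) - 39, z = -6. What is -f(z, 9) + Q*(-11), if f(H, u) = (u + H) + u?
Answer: 1220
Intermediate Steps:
Q = -112 (Q = -73 - 39 = -112)
f(H, u) = H + 2*u (f(H, u) = (H + u) + u = H + 2*u)
-f(z, 9) + Q*(-11) = -(-6 + 2*9) - 112*(-11) = -(-6 + 18) + 1232 = -1*12 + 1232 = -12 + 1232 = 1220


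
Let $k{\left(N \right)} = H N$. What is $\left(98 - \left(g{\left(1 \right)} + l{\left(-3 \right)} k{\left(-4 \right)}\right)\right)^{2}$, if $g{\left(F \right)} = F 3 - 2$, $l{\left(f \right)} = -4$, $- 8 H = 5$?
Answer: $11449$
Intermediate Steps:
$H = - \frac{5}{8}$ ($H = \left(- \frac{1}{8}\right) 5 = - \frac{5}{8} \approx -0.625$)
$k{\left(N \right)} = - \frac{5 N}{8}$
$g{\left(F \right)} = -2 + 3 F$ ($g{\left(F \right)} = 3 F - 2 = -2 + 3 F$)
$\left(98 - \left(g{\left(1 \right)} + l{\left(-3 \right)} k{\left(-4 \right)}\right)\right)^{2} = \left(98 - \left(\left(-2 + 3 \cdot 1\right) - 4 \left(\left(- \frac{5}{8}\right) \left(-4\right)\right)\right)\right)^{2} = \left(98 - \left(\left(-2 + 3\right) - 10\right)\right)^{2} = \left(98 - \left(1 - 10\right)\right)^{2} = \left(98 - -9\right)^{2} = \left(98 + 9\right)^{2} = 107^{2} = 11449$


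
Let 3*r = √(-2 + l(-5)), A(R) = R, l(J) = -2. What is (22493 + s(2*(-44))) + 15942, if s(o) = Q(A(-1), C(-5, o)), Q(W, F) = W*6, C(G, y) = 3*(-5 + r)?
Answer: 38429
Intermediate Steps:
r = 2*I/3 (r = √(-2 - 2)/3 = √(-4)/3 = (2*I)/3 = 2*I/3 ≈ 0.66667*I)
C(G, y) = -15 + 2*I (C(G, y) = 3*(-5 + 2*I/3) = -15 + 2*I)
Q(W, F) = 6*W
s(o) = -6 (s(o) = 6*(-1) = -6)
(22493 + s(2*(-44))) + 15942 = (22493 - 6) + 15942 = 22487 + 15942 = 38429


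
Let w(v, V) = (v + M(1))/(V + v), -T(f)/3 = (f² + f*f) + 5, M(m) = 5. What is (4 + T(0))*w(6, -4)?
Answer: -121/2 ≈ -60.500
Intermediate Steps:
T(f) = -15 - 6*f² (T(f) = -3*((f² + f*f) + 5) = -3*((f² + f²) + 5) = -3*(2*f² + 5) = -3*(5 + 2*f²) = -15 - 6*f²)
w(v, V) = (5 + v)/(V + v) (w(v, V) = (v + 5)/(V + v) = (5 + v)/(V + v))
(4 + T(0))*w(6, -4) = (4 + (-15 - 6*0²))*((5 + 6)/(-4 + 6)) = (4 + (-15 - 6*0))*(11/2) = (4 + (-15 + 0))*((½)*11) = (4 - 15)*(11/2) = -11*11/2 = -121/2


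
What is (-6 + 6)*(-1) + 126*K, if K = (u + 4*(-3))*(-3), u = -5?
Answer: 6426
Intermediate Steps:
K = 51 (K = (-5 + 4*(-3))*(-3) = (-5 - 12)*(-3) = -17*(-3) = 51)
(-6 + 6)*(-1) + 126*K = (-6 + 6)*(-1) + 126*51 = 0*(-1) + 6426 = 0 + 6426 = 6426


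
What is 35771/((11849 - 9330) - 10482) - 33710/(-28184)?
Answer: -369868567/112214596 ≈ -3.2961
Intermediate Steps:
35771/((11849 - 9330) - 10482) - 33710/(-28184) = 35771/(2519 - 10482) - 33710*(-1/28184) = 35771/(-7963) + 16855/14092 = 35771*(-1/7963) + 16855/14092 = -35771/7963 + 16855/14092 = -369868567/112214596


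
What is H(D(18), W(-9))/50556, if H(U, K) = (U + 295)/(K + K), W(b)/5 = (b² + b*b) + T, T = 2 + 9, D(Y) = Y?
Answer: 313/87461880 ≈ 3.5787e-6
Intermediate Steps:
T = 11
W(b) = 55 + 10*b² (W(b) = 5*((b² + b*b) + 11) = 5*((b² + b²) + 11) = 5*(2*b² + 11) = 5*(11 + 2*b²) = 55 + 10*b²)
H(U, K) = (295 + U)/(2*K) (H(U, K) = (295 + U)/((2*K)) = (295 + U)*(1/(2*K)) = (295 + U)/(2*K))
H(D(18), W(-9))/50556 = ((295 + 18)/(2*(55 + 10*(-9)²)))/50556 = ((½)*313/(55 + 10*81))*(1/50556) = ((½)*313/(55 + 810))*(1/50556) = ((½)*313/865)*(1/50556) = ((½)*(1/865)*313)*(1/50556) = (313/1730)*(1/50556) = 313/87461880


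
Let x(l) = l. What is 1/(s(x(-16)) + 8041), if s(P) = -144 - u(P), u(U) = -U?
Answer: 1/7881 ≈ 0.00012689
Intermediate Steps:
s(P) = -144 + P (s(P) = -144 - (-1)*P = -144 + P)
1/(s(x(-16)) + 8041) = 1/((-144 - 16) + 8041) = 1/(-160 + 8041) = 1/7881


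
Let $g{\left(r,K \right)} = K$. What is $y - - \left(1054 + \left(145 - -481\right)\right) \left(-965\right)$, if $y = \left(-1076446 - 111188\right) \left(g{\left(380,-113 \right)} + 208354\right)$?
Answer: $-247315712994$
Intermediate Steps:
$y = -247314091794$ ($y = \left(-1076446 - 111188\right) \left(-113 + 208354\right) = \left(-1187634\right) 208241 = -247314091794$)
$y - - \left(1054 + \left(145 - -481\right)\right) \left(-965\right) = -247314091794 - - \left(1054 + \left(145 - -481\right)\right) \left(-965\right) = -247314091794 - - \left(1054 + \left(145 + 481\right)\right) \left(-965\right) = -247314091794 - - \left(1054 + 626\right) \left(-965\right) = -247314091794 - - 1680 \left(-965\right) = -247314091794 - \left(-1\right) \left(-1621200\right) = -247314091794 - 1621200 = -247315712994$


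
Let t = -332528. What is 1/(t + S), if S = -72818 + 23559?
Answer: -1/381787 ≈ -2.6193e-6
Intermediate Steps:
S = -49259
1/(t + S) = 1/(-332528 - 49259) = 1/(-381787) = -1/381787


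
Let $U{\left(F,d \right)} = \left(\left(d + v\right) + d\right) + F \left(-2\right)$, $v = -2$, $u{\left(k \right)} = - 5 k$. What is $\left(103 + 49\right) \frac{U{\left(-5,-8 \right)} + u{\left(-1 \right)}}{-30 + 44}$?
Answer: $- \frac{228}{7} \approx -32.571$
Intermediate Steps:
$U{\left(F,d \right)} = -2 - 2 F + 2 d$ ($U{\left(F,d \right)} = \left(\left(d - 2\right) + d\right) + F \left(-2\right) = \left(\left(-2 + d\right) + d\right) - 2 F = \left(-2 + 2 d\right) - 2 F = -2 - 2 F + 2 d$)
$\left(103 + 49\right) \frac{U{\left(-5,-8 \right)} + u{\left(-1 \right)}}{-30 + 44} = \left(103 + 49\right) \frac{\left(-2 - -10 + 2 \left(-8\right)\right) - -5}{-30 + 44} = 152 \frac{\left(-2 + 10 - 16\right) + 5}{14} = 152 \left(-8 + 5\right) \frac{1}{14} = 152 \left(\left(-3\right) \frac{1}{14}\right) = 152 \left(- \frac{3}{14}\right) = - \frac{228}{7}$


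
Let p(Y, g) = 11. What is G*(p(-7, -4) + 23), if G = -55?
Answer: -1870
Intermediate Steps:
G*(p(-7, -4) + 23) = -55*(11 + 23) = -55*34 = -1870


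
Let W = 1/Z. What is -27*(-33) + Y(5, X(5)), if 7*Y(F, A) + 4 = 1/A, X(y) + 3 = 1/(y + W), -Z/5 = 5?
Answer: 308961/347 ≈ 890.38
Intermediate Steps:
Z = -25 (Z = -5*5 = -25)
W = -1/25 (W = 1/(-25) = -1/25 ≈ -0.040000)
X(y) = -3 + 1/(-1/25 + y) (X(y) = -3 + 1/(y - 1/25) = -3 + 1/(-1/25 + y))
Y(F, A) = -4/7 + 1/(7*A)
-27*(-33) + Y(5, X(5)) = -27*(-33) + (1 - 4*(28 - 75*5)/(-1 + 25*5))/(7*(((28 - 75*5)/(-1 + 25*5)))) = 891 + (1 - 4*(28 - 375)/(-1 + 125))/(7*(((28 - 375)/(-1 + 125)))) = 891 + (1 - 4*(-347)/124)/(7*((-347/124))) = 891 + (1 - (-347)/31)/(7*(((1/124)*(-347)))) = 891 + (1 - 4*(-347/124))/(7*(-347/124)) = 891 + (⅐)*(-124/347)*(1 + 347/31) = 891 + (⅐)*(-124/347)*(378/31) = 891 - 216/347 = 308961/347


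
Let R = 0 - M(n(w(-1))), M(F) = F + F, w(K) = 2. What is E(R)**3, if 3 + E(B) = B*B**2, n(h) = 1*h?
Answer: -300763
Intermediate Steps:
n(h) = h
M(F) = 2*F
R = -4 (R = 0 - 2*2 = 0 - 1*4 = 0 - 4 = -4)
E(B) = -3 + B**3 (E(B) = -3 + B*B**2 = -3 + B**3)
E(R)**3 = (-3 + (-4)**3)**3 = (-3 - 64)**3 = (-67)**3 = -300763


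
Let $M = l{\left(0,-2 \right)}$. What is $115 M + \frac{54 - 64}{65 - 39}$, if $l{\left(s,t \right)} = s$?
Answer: $- \frac{5}{13} \approx -0.38462$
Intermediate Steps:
$M = 0$
$115 M + \frac{54 - 64}{65 - 39} = 115 \cdot 0 + \frac{54 - 64}{65 - 39} = 0 - \frac{10}{65 - 39} = 0 - \frac{10}{26} = 0 - \frac{5}{13} = - \frac{5}{13}$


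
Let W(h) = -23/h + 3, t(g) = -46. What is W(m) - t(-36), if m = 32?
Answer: 1545/32 ≈ 48.281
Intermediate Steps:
W(h) = 3 - 23/h
W(m) - t(-36) = (3 - 23/32) - 1*(-46) = (3 - 23*1/32) + 46 = (3 - 23/32) + 46 = 73/32 + 46 = 1545/32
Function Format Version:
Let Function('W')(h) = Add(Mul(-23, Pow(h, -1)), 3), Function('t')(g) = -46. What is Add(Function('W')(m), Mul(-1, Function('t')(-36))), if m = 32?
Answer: Rational(1545, 32) ≈ 48.281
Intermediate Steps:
Function('W')(h) = Add(3, Mul(-23, Pow(h, -1)))
Add(Function('W')(m), Mul(-1, Function('t')(-36))) = Add(Add(3, Mul(-23, Pow(32, -1))), Mul(-1, -46)) = Add(Add(3, Mul(-23, Rational(1, 32))), 46) = Add(Add(3, Rational(-23, 32)), 46) = Add(Rational(73, 32), 46) = Rational(1545, 32)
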